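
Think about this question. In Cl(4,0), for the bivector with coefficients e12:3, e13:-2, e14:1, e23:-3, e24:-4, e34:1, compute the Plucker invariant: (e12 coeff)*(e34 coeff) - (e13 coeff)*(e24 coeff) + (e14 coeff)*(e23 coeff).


Plucker relation: af - be + cd
a*f = 3*1 = 3
b*e = (-2)*(-4) = 8
c*d = 1*(-3) = -3
af - be + cd = 3 - 8 + (-3)
= -8


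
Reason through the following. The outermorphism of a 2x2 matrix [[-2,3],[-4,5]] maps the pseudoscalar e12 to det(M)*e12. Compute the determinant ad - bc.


The outermorphism of a linear map f sends e1^e2 to f(e1)^f(e2).
f(e1) = -2*e1 - 4*e2
f(e2) = 3*e1 + 5*e2
f(e1) ^ f(e2) = (-2*e1 - 4*e2) ^ (3*e1 + 5*e2)
= (-2)*5*e12 + (-4)*3*e21
= (-10 - (-12))*e12
= 2*e12
Coefficient = 2


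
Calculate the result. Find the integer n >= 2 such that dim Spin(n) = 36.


dim Spin(n) = dim so(n) = n(n-1)/2.
Solve n(n-1)/2 = 36, i.e. n^2 - n - 72 = 0.
Discriminant = 1 + 8*36 = 289
n = (1 + sqrt(289))/2 = (1 + 17)/2 = 9


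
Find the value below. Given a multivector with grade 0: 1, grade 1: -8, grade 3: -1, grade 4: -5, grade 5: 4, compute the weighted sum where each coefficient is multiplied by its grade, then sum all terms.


Grade-weighted sum = sum of grade_k * coefficient_k
0*1 = 0
1*(-8) = -8
3*(-1) = -3
4*(-5) = -20
5*4 = 20
Total = 0 + (-8) + (-3) + (-20) + 20 = -11


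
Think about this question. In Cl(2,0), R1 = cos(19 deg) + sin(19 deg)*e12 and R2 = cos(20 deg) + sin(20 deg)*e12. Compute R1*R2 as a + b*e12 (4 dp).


Same-plane rotors commute and their half-angles add:
R1*R2 = cos(a1 + a2) + sin(a1 + a2)*e12.
a1 + a2 = 19 + 20 = 39 deg
cos(39 deg) = 0.7771
sin(39 deg) = 0.6293
R1*R2 = 0.7771 + 0.6293*e12


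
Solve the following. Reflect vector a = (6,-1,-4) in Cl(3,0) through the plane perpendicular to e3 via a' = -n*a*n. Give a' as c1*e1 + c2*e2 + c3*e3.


Reflection formula: a' = -n*a*n, with n = e3 (unit vector, n^2 = 1).
For reflection through hyperplane perp to e3:
The component along e3 flips sign, others stay.
a = (6, -1, -4)
a' = (6, -1, 4)
a' = 6*e1 - 1*e2 + 4*e3


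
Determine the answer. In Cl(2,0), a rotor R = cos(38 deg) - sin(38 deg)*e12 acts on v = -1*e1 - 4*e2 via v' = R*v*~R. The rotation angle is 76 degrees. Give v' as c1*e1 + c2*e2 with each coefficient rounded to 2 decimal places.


Rotor R = cos(38deg) - sin(38deg)*e12
Rotation angle theta = 2 * 38 = 76 degrees
v' = R*v*~R rotates v by theta.
cos(76deg) = 0.2419, sin(76deg) = 0.9703
v'_1 = -1*cos(76deg) - (-4)*sin(76deg)
= -1*0.2419 - (-4)*0.9703
= 3.64
v'_2 = -1*sin(76deg) + (-4)*cos(76deg)
= -1*0.9703 + (-4)*0.2419
= -1.94
v' = 3.64*e1 - 1.94*e2


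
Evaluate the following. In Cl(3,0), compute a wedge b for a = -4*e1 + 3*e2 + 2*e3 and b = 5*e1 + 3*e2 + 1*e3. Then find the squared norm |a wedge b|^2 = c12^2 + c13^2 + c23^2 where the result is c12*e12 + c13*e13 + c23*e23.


a wedge b = (a1*b2 - a2*b1)*e12 + (a1*b3 - a3*b1)*e13 + (a2*b3 - a3*b2)*e23
e12 coeff: (-4)*3 - 3*5 = -12 - 15 = -27
e13 coeff: (-4)*1 - 2*5 = -4 - 10 = -14
e23 coeff: 3*1 - 2*3 = 3 - 6 = -3
|a wedge b|^2 = (-27)^2 + (-14)^2 + (-3)^2
= 729 + 196 + 9
= 934


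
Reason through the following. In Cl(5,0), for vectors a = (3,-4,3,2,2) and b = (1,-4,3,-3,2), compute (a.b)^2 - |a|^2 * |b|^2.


a . b = 3*1 + (-4)*(-4) + 3*3 + 2*(-3) + 2*2
= 3 + 16 + 9 + (-6) + 4 = 26
|a|^2 = 3^2 + (-4)^2 + 3^2 + 2^2 + 2^2 = 42
|b|^2 = 1^2 + (-4)^2 + 3^2 + (-3)^2 + 2^2 = 39
(a.b)^2 = 26^2 = 676
|a|^2 * |b|^2 = 42 * 39 = 1638
Result = 676 - 1638 = -962


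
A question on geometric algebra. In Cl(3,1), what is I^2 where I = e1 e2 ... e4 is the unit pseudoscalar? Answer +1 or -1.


The pseudoscalar I = e1...e_n (product of all n generators) of Cl(p,q) satisfies I^2 = (-1)^(q + n(n-1)/2).
p = 3, q = 1, n = p + q = 4
n(n-1)/2 = 4 * 3 / 2 = 6
Exponent = q + n(n-1)/2 = 1 + 6 = 7
I^2 = (-1)^7 = -1


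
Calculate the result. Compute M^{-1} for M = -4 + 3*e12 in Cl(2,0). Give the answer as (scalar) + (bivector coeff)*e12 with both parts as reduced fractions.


M = -4 + 3*e12, where e12^2 = -1.
Since M commutes with its reverse ~M = a - b*e12, M * ~M = a^2 - b^2*e12^2 = a^2 + b^2.
So M^{-1} = ~M / (a^2 + b^2) = (a - b*e12)/(a^2 + b^2).
a^2 + b^2 = 16 + 9 = 25
Scalar part = -4/25 = -4/25
Bivector coeff = -3/25 = -3/25
M^{-1} = -4/25 - 3/25*e12


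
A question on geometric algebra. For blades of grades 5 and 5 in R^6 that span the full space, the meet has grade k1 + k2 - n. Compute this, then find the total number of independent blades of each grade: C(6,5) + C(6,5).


Meet grade = grade(A) + grade(B) - n
= 5 + 5 - 6 = 4
C(6,5) = 6
C(6,5) = 6
dim_A + dim_B = 6 + 6 = 12


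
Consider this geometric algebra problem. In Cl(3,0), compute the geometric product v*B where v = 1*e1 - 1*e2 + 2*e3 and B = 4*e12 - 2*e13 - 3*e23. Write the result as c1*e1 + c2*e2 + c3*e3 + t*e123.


vB has grade-1 (vector) and grade-3 (trivector) parts: vB = (v _| B) + (v ^ B).
Vector part <vB>_1:
  e1: -v2*b12 - v3*b13 = -(-1)*(4) - (2)*(-2) = 8
  e2: v1*b12 - v3*b23 = (1)*(4) - (2)*(-3) = 10
  e3: v1*b13 + v2*b23 = (1)*(-2) + (-1)*(-3) = 1
Trivector part <vB>_3:
  e123: v1*b23 - v2*b13 + v3*b12 = (1)*(-3) - (-1)*(-2) + (2)*(4) = 3
vB = 8*e1 + 10*e2 + 1*e3 + 3*e123


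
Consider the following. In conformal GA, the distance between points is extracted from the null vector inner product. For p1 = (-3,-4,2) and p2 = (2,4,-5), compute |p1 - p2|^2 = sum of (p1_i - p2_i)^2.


p1 - p2 = (-5, -8, 7)
|p1 - p2|^2 = (-5)^2 + (-8)^2 + 7^2
= 25 + 64 + 49
= 138


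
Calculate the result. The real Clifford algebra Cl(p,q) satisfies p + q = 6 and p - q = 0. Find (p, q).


We need p + q = 6 and p - q = 0.
Adding: 2p = 6 + 0 = 6, so p = 3.
Then q = 6 - 3 = 3.
(p, q) = (3, 3)


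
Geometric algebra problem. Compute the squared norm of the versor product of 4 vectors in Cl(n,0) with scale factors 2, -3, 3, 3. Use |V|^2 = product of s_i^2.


Each vector v_i has |v_i|^2 = s_i^2
Squared scales: 2^2 = 4, (-3)^2 = 9, 3^2 = 9, 3^2 = 9
|V|^2 = 4 * 9 * 9 * 9
= 2916


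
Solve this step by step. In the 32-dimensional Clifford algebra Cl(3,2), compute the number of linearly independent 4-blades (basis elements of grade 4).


Number of grade-k basis blades in Cl(p,q) with n = p + q is C(n, k).
n = 3 + 2 = 5
C(5, 4) = 5! / (4! * 1!)
= 120 / (24 * 1)
= 5


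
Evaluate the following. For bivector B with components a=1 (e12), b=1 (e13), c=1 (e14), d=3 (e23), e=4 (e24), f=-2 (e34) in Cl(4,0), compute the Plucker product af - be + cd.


Plucker relation: af - be + cd
a*f = 1*(-2) = -2
b*e = 1*4 = 4
c*d = 1*3 = 3
af - be + cd = -2 - 4 + 3
= -3


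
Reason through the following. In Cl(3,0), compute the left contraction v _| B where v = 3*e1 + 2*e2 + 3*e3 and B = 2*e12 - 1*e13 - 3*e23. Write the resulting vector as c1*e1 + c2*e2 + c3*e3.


Left contraction v _| B = <vB>_1 (grade-1 part of the geometric product vB).
Using e1_|e12 = e2, e2_|e12 = -e1, e1_|e13 = e3, e3_|e13 = -e1, e2_|e23 = e3, e3_|e23 = -e2:
e1 coeff: -v2*b12 - v3*b13 = -(2)*(2) - (3)*(-1) = -1
e2 coeff: v1*b12 - v3*b23 = (3)*(2) - (3)*(-3) = 15
e3 coeff: v1*b13 + v2*b23 = (3)*(-1) + (2)*(-3) = -9
v _| B = -1*e1 + 15*e2 - 9*e3


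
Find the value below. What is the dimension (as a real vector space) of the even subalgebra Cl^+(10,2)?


Even subalgebra dimension = 2^(n-1)
n = 10 + 2 = 12
2^(12 - 1) = 2^11 = 2048
Verification: sum of C(12,k) for even k = 1 + 66 + 495 + 924 + 495 + 66 + 1 = 2048
Result = 2048


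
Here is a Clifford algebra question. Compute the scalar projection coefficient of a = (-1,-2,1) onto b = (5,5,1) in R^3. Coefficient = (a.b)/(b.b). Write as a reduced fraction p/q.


Projection coefficient = (a . b) / (b . b)
a . b = (-1)*5 + (-2)*5 + 1*1
= -5 + (-10) + 1 = -14
b . b = 5^2 + 5^2 + 1^2
= 25 + 25 + 1 = 51
Coefficient = -14/51
In lowest terms: -14/51


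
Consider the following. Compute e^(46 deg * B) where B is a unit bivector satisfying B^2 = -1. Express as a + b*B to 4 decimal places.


For a unit bivector B with B^2 = -1, the exponential series gives
e^(theta*B) = cos(theta) + sin(theta)*B (the GA analogue of Euler's formula).
theta = 46 degrees = 0.802851 rad
cos(46 deg) = 0.6947
sin(46 deg) = 0.7193
exp(theta*B) = 0.6947 + 0.7193*B


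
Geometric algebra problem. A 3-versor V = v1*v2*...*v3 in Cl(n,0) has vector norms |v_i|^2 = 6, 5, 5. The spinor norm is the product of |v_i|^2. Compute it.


Spinor norm N(V) = |v1|^2 * |v2|^2 * ... * |v3|^2
= 6 * 5 * 5
Running product: 6, 30, 150
N(V) = 150


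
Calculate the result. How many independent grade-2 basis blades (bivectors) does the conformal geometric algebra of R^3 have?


The conformal model of R^3 uses Cl(4,1) with m = 3 + 2 = 5 generators.
Number of grade-2 blades = C(m, 2) = C(5, 2)
= 5*4/2 = 10


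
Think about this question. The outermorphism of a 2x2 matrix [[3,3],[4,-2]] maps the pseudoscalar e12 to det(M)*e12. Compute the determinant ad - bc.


The outermorphism of a linear map f sends e1^e2 to f(e1)^f(e2).
f(e1) = 3*e1 + 4*e2
f(e2) = 3*e1 - 2*e2
f(e1) ^ f(e2) = (3*e1 + 4*e2) ^ (3*e1 - 2*e2)
= 3*(-2)*e12 + 4*3*e21
= (-6 - 12)*e12
= -18*e12
Coefficient = -18


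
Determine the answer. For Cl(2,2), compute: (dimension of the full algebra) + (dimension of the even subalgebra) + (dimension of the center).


n = 2 + 2 = 4
Total dim = 2^4 = 16
Even subalgebra dim = 2^3 = 8
n is even, so center dim = 1
Sum = 16 + 8 + 1 = 25


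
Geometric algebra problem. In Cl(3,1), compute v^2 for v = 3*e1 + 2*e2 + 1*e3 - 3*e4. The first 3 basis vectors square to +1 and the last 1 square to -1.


v^2 = sum of c_i^2 * e_i^2
Positive signature terms (e_i^2 = +1): 3^2 + 2^2 + 1^2 = 14
Negative signature terms (e_j^2 = -1): (-3)^2 = 9
v^2 = 14 - 9 = 5


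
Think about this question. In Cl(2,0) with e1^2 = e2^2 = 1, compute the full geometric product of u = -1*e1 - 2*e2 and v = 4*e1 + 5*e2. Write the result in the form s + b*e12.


Expand: (-1*e1 - 2*e2)(4*e1 + 5*e2)
= (-1)*4*e1e1 + (-1)*5*e1e2 + (-2)*4*e2e1 + (-2)*5*e2e2
Using e1^2 = e2^2 = 1, e2e1 = -e1e2:
Scalar part s = (-1)*4 + (-2)*5 = -4 + (-10) = -14
Bivector part b = (-1)*5 - (-2)*4 = -5 - (-8) = 3
uv = -14 + 3*e12


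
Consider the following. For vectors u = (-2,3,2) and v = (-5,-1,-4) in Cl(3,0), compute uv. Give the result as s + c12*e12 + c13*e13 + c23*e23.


In Cl(3,0): e_i^2 = 1, e_ie_j = -e_je_i for i != j.
Scalar part = u . v = (-2)*(-5) + 3*(-1) + 2*(-4)
= 10 + (-3) + (-8) = -1
e12 coeff = (-2)*(-1) - 3*(-5) = 2 - (-15) = 17
e13 coeff = (-2)*(-4) - 2*(-5) = 8 - (-10) = 18
e23 coeff = 3*(-4) - 2*(-1) = -12 - (-2) = -10
uv = -1 + 17*e12 + 18*e13 - 10*e23


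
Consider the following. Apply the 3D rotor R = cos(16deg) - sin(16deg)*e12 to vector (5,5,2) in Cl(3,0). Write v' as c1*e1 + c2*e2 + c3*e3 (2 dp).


Rotor R = cos(16deg) - sin(16deg)*e12
Rotation angle theta = 2 * 16 = 32 degrees in the e12 plane (e1 -> e2).
The component perpendicular to the plane (e3) is invariant: v'_3 = v3 = 2.00
cos(32deg) = 0.8480, sin(32deg) = 0.5299
v'_1 = v1*cos(theta) - v2*sin(theta) = 5*0.8480 - 5*0.5299 = 1.59
v'_2 = v1*sin(theta) + v2*cos(theta) = 5*0.5299 + 5*0.8480 = 6.89
v' = 1.59*e1 + 6.89*e2 + 2.00*e3


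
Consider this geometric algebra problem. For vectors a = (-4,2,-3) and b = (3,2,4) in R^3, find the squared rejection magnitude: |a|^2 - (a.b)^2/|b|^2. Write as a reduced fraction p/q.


|a|^2 = (-4)^2 + 2^2 + (-3)^2 = 29
|b|^2 = 3^2 + 2^2 + 4^2 = 29
a . b = (-4)*3 + 2*2 + (-3)*4 = -20
(a.b)^2 = (-20)^2 = 400
|rej|^2 = 29 - 400/29
= (841 - 400)/29
= 441/29
In lowest terms: 441/29


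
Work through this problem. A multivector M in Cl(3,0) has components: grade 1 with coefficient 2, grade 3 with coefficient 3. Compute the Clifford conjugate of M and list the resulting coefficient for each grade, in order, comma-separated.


Clifford conjugate sign for grade k: (-1)^(k(k+1)/2)
Grade 1: (-1)^(1*2/2) = (-1)^1 = -1, coeff 2 -> -2
Grade 3: (-1)^(3*4/2) = (-1)^6 = 1, coeff 3 -> 3
Conjugated coefficients: -2, 3


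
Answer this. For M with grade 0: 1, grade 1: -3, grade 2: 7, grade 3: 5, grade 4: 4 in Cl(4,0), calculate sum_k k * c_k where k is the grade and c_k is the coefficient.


Grade-weighted sum = sum of grade_k * coefficient_k
0*1 = 0
1*(-3) = -3
2*7 = 14
3*5 = 15
4*4 = 16
Total = 0 + (-3) + 14 + 15 + 16 = 42


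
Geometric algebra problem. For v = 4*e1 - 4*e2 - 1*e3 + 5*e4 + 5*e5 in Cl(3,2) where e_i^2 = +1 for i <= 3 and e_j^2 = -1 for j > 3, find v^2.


v^2 = sum of c_i^2 * e_i^2
Positive signature terms (e_i^2 = +1): 4^2 + (-4)^2 + (-1)^2 = 33
Negative signature terms (e_j^2 = -1): 5^2 + 5^2 = 50
v^2 = 33 - 50 = -17


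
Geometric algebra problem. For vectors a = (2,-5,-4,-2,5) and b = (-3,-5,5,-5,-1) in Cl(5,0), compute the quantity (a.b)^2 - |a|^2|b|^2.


a . b = 2*(-3) + (-5)*(-5) + (-4)*5 + (-2)*(-5) + 5*(-1)
= -6 + 25 + (-20) + 10 + (-5) = 4
|a|^2 = 2^2 + (-5)^2 + (-4)^2 + (-2)^2 + 5^2 = 74
|b|^2 = (-3)^2 + (-5)^2 + 5^2 + (-5)^2 + (-1)^2 = 85
(a.b)^2 = 4^2 = 16
|a|^2 * |b|^2 = 74 * 85 = 6290
Result = 16 - 6290 = -6274


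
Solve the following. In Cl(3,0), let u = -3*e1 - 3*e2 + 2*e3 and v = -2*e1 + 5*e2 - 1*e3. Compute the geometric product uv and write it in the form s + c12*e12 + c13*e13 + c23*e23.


In Cl(3,0): e_i^2 = 1, e_ie_j = -e_je_i for i != j.
Scalar part = u . v = (-3)*(-2) + (-3)*5 + 2*(-1)
= 6 + (-15) + (-2) = -11
e12 coeff = (-3)*5 - (-3)*(-2) = -15 - 6 = -21
e13 coeff = (-3)*(-1) - 2*(-2) = 3 - (-4) = 7
e23 coeff = (-3)*(-1) - 2*5 = 3 - 10 = -7
uv = -11 - 21*e12 + 7*e13 - 7*e23


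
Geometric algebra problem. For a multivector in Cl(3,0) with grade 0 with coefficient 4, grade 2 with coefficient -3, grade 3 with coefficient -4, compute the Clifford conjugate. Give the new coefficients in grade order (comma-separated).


Clifford conjugate sign for grade k: (-1)^(k(k+1)/2)
Grade 0: (-1)^(0*1/2) = (-1)^0 = 1, coeff 4 -> 4
Grade 2: (-1)^(2*3/2) = (-1)^3 = -1, coeff -3 -> 3
Grade 3: (-1)^(3*4/2) = (-1)^6 = 1, coeff -4 -> -4
Conjugated coefficients: 4, 3, -4


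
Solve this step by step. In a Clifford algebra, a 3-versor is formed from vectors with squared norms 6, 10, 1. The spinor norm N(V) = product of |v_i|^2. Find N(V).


Spinor norm N(V) = |v1|^2 * |v2|^2 * ... * |v3|^2
= 6 * 10 * 1
Running product: 6, 60, 60
N(V) = 60


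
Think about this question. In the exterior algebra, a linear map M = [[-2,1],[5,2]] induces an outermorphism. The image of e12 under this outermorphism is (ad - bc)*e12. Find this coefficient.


The outermorphism of a linear map f sends e1^e2 to f(e1)^f(e2).
f(e1) = -2*e1 + 5*e2
f(e2) = 1*e1 + 2*e2
f(e1) ^ f(e2) = (-2*e1 + 5*e2) ^ (1*e1 + 2*e2)
= (-2)*2*e12 + 5*1*e21
= (-4 - 5)*e12
= -9*e12
Coefficient = -9


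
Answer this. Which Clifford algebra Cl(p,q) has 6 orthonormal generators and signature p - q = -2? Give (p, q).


We need p + q = 6 and p - q = -2.
Adding: 2p = 6 + (-2) = 4, so p = 2.
Then q = 6 - 2 = 4.
(p, q) = (2, 4)


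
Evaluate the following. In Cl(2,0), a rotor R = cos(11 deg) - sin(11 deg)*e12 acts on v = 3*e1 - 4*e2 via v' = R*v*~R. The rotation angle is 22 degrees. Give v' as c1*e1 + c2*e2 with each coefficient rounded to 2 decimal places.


Rotor R = cos(11deg) - sin(11deg)*e12
Rotation angle theta = 2 * 11 = 22 degrees
v' = R*v*~R rotates v by theta.
cos(22deg) = 0.9272, sin(22deg) = 0.3746
v'_1 = 3*cos(22deg) - (-4)*sin(22deg)
= 3*0.9272 - (-4)*0.3746
= 4.28
v'_2 = 3*sin(22deg) + (-4)*cos(22deg)
= 3*0.3746 + (-4)*0.9272
= -2.58
v' = 4.28*e1 - 2.58*e2


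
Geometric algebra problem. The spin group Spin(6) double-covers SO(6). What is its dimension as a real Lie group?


Spin(n) double-covers SO(n); both have Lie algebra so(n) of dimension n(n-1)/2.
n = 6
n(n-1) = 6 * 5 = 30
dim Spin(6) = 30/2 = 15


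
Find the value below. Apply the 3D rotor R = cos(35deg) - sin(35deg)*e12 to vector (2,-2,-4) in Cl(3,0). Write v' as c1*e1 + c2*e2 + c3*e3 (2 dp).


Rotor R = cos(35deg) - sin(35deg)*e12
Rotation angle theta = 2 * 35 = 70 degrees in the e12 plane (e1 -> e2).
The component perpendicular to the plane (e3) is invariant: v'_3 = v3 = -4.00
cos(70deg) = 0.3420, sin(70deg) = 0.9397
v'_1 = v1*cos(theta) - v2*sin(theta) = 2*0.3420 - (-2)*0.9397 = 2.56
v'_2 = v1*sin(theta) + v2*cos(theta) = 2*0.9397 + (-2)*0.3420 = 1.20
v' = 2.56*e1 + 1.20*e2 - 4.00*e3


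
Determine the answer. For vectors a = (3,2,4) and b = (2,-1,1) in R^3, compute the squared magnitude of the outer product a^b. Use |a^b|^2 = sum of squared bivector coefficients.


a wedge b = (a1*b2 - a2*b1)*e12 + (a1*b3 - a3*b1)*e13 + (a2*b3 - a3*b2)*e23
e12 coeff: 3*(-1) - 2*2 = -3 - 4 = -7
e13 coeff: 3*1 - 4*2 = 3 - 8 = -5
e23 coeff: 2*1 - 4*(-1) = 2 - (-4) = 6
|a wedge b|^2 = (-7)^2 + (-5)^2 + 6^2
= 49 + 25 + 36
= 110


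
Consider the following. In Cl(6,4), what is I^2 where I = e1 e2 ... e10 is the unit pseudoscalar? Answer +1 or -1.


The pseudoscalar I = e1...e_n (product of all n generators) of Cl(p,q) satisfies I^2 = (-1)^(q + n(n-1)/2).
p = 6, q = 4, n = p + q = 10
n(n-1)/2 = 10 * 9 / 2 = 45
Exponent = q + n(n-1)/2 = 4 + 45 = 49
I^2 = (-1)^49 = -1


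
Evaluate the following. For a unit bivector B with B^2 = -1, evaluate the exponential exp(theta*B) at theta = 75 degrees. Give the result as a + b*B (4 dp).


For a unit bivector B with B^2 = -1, the exponential series gives
e^(theta*B) = cos(theta) + sin(theta)*B (the GA analogue of Euler's formula).
theta = 75 degrees = 1.308997 rad
cos(75 deg) = 0.2588
sin(75 deg) = 0.9659
exp(theta*B) = 0.2588 + 0.9659*B


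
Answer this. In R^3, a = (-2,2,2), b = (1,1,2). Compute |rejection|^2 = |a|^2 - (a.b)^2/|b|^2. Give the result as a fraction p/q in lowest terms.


|a|^2 = (-2)^2 + 2^2 + 2^2 = 12
|b|^2 = 1^2 + 1^2 + 2^2 = 6
a . b = (-2)*1 + 2*1 + 2*2 = 4
(a.b)^2 = 4^2 = 16
|rej|^2 = 12 - 16/6
= (72 - 16)/6
= 56/6
In lowest terms: 28/3


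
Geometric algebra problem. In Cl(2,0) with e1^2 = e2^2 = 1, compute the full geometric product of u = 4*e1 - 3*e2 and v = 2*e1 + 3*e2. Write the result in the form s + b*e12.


Expand: (4*e1 - 3*e2)(2*e1 + 3*e2)
= 4*2*e1e1 + 4*3*e1e2 + (-3)*2*e2e1 + (-3)*3*e2e2
Using e1^2 = e2^2 = 1, e2e1 = -e1e2:
Scalar part s = 4*2 + (-3)*3 = 8 + (-9) = -1
Bivector part b = 4*3 - (-3)*2 = 12 - (-6) = 18
uv = -1 + 18*e12


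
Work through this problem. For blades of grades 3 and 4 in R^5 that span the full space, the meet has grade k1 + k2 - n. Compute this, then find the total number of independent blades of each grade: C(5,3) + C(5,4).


Meet grade = grade(A) + grade(B) - n
= 3 + 4 - 5 = 2
C(5,3) = 10
C(5,4) = 5
dim_A + dim_B = 10 + 5 = 15


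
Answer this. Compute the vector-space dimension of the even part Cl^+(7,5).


Even subalgebra dimension = 2^(n-1)
n = 7 + 5 = 12
2^(12 - 1) = 2^11 = 2048
Verification: sum of C(12,k) for even k = 1 + 66 + 495 + 924 + 495 + 66 + 1 = 2048
Result = 2048


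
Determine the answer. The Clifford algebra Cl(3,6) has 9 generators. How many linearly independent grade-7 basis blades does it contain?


Number of grade-k basis blades in Cl(p,q) with n = p + q is C(n, k).
n = 3 + 6 = 9
C(9, 7) = 9! / (7! * 2!)
= 362880 / (5040 * 2)
= 36


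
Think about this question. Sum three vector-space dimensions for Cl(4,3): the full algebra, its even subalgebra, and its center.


n = 4 + 3 = 7
Total dim = 2^7 = 128
Even subalgebra dim = 2^6 = 64
n is odd, so center dim = 2
Sum = 128 + 64 + 2 = 194


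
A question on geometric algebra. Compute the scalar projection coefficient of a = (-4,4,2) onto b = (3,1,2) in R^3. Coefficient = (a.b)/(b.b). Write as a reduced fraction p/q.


Projection coefficient = (a . b) / (b . b)
a . b = (-4)*3 + 4*1 + 2*2
= -12 + 4 + 4 = -4
b . b = 3^2 + 1^2 + 2^2
= 9 + 1 + 4 = 14
Coefficient = -4/14
In lowest terms: -2/7


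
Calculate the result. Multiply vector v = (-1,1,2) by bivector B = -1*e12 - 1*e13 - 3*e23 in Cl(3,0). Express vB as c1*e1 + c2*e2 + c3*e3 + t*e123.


vB has grade-1 (vector) and grade-3 (trivector) parts: vB = (v _| B) + (v ^ B).
Vector part <vB>_1:
  e1: -v2*b12 - v3*b13 = -(1)*(-1) - (2)*(-1) = 3
  e2: v1*b12 - v3*b23 = (-1)*(-1) - (2)*(-3) = 7
  e3: v1*b13 + v2*b23 = (-1)*(-1) + (1)*(-3) = -2
Trivector part <vB>_3:
  e123: v1*b23 - v2*b13 + v3*b12 = (-1)*(-3) - (1)*(-1) + (2)*(-1) = 2
vB = 3*e1 + 7*e2 - 2*e3 + 2*e123


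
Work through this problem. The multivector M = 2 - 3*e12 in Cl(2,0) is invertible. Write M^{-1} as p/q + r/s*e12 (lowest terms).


M = 2 - 3*e12, where e12^2 = -1.
Since M commutes with its reverse ~M = a - b*e12, M * ~M = a^2 - b^2*e12^2 = a^2 + b^2.
So M^{-1} = ~M / (a^2 + b^2) = (a - b*e12)/(a^2 + b^2).
a^2 + b^2 = 4 + 9 = 13
Scalar part = 2/13 = 2/13
Bivector coeff = 3/13 = 3/13
M^{-1} = 2/13 + 3/13*e12


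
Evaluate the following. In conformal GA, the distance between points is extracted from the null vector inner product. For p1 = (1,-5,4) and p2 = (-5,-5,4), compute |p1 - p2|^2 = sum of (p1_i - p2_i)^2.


p1 - p2 = (6, 0, 0)
|p1 - p2|^2 = 6^2 + 0^2 + 0^2
= 36 + 0 + 0
= 36


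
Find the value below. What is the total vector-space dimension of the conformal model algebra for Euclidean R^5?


The conformal model of R^5 uses Cl(6,1): the 5 Euclidean generators plus two extra orthogonal generators e+ (e+^2 = +1) and e- (e-^2 = -1), from which the null vectors e0, einf are built.
Number of generators m = 5 + 2 = 7.
dim Cl(p,q) = 2^m = 2^7 = 128


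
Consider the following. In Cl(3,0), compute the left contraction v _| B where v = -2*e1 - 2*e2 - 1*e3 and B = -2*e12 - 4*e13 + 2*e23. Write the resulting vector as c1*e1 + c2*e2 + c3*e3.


Left contraction v _| B = <vB>_1 (grade-1 part of the geometric product vB).
Using e1_|e12 = e2, e2_|e12 = -e1, e1_|e13 = e3, e3_|e13 = -e1, e2_|e23 = e3, e3_|e23 = -e2:
e1 coeff: -v2*b12 - v3*b13 = -(-2)*(-2) - (-1)*(-4) = -8
e2 coeff: v1*b12 - v3*b23 = (-2)*(-2) - (-1)*(2) = 6
e3 coeff: v1*b13 + v2*b23 = (-2)*(-4) + (-2)*(2) = 4
v _| B = -8*e1 + 6*e2 + 4*e3


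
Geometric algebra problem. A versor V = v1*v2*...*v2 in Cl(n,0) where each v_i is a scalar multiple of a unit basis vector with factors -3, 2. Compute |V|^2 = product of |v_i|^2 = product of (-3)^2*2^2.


Each vector v_i has |v_i|^2 = s_i^2
Squared scales: (-3)^2 = 9, 2^2 = 4
|V|^2 = 9 * 4
= 36


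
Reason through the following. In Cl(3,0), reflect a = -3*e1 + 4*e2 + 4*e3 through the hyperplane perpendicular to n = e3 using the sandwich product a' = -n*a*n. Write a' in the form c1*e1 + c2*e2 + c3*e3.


Reflection formula: a' = -n*a*n, with n = e3 (unit vector, n^2 = 1).
For reflection through hyperplane perp to e3:
The component along e3 flips sign, others stay.
a = (-3, 4, 4)
a' = (-3, 4, -4)
a' = -3*e1 + 4*e2 - 4*e3


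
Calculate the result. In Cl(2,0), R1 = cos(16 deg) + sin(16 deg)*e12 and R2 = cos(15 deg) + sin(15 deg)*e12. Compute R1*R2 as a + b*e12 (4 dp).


Same-plane rotors commute and their half-angles add:
R1*R2 = cos(a1 + a2) + sin(a1 + a2)*e12.
a1 + a2 = 16 + 15 = 31 deg
cos(31 deg) = 0.8572
sin(31 deg) = 0.5150
R1*R2 = 0.8572 + 0.5150*e12


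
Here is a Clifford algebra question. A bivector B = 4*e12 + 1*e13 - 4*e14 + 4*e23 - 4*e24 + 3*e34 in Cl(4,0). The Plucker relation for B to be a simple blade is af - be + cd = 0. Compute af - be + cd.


Plucker relation: af - be + cd
a*f = 4*3 = 12
b*e = 1*(-4) = -4
c*d = (-4)*4 = -16
af - be + cd = 12 - (-4) + (-16)
= 0


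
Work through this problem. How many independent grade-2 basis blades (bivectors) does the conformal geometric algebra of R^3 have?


The conformal model of R^3 uses Cl(4,1) with m = 3 + 2 = 5 generators.
Number of grade-2 blades = C(m, 2) = C(5, 2)
= 5*4/2 = 10


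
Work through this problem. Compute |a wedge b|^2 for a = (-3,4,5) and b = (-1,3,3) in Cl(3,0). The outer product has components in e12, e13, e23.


a wedge b = (a1*b2 - a2*b1)*e12 + (a1*b3 - a3*b1)*e13 + (a2*b3 - a3*b2)*e23
e12 coeff: (-3)*3 - 4*(-1) = -9 - (-4) = -5
e13 coeff: (-3)*3 - 5*(-1) = -9 - (-5) = -4
e23 coeff: 4*3 - 5*3 = 12 - 15 = -3
|a wedge b|^2 = (-5)^2 + (-4)^2 + (-3)^2
= 25 + 16 + 9
= 50


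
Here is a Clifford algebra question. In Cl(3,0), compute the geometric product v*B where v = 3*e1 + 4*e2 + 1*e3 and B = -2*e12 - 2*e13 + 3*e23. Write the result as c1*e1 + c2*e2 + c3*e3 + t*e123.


vB has grade-1 (vector) and grade-3 (trivector) parts: vB = (v _| B) + (v ^ B).
Vector part <vB>_1:
  e1: -v2*b12 - v3*b13 = -(4)*(-2) - (1)*(-2) = 10
  e2: v1*b12 - v3*b23 = (3)*(-2) - (1)*(3) = -9
  e3: v1*b13 + v2*b23 = (3)*(-2) + (4)*(3) = 6
Trivector part <vB>_3:
  e123: v1*b23 - v2*b13 + v3*b12 = (3)*(3) - (4)*(-2) + (1)*(-2) = 15
vB = 10*e1 - 9*e2 + 6*e3 + 15*e123


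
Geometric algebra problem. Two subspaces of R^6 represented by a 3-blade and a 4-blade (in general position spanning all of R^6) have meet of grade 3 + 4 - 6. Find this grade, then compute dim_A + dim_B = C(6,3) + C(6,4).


Meet grade = grade(A) + grade(B) - n
= 3 + 4 - 6 = 1
C(6,3) = 20
C(6,4) = 15
dim_A + dim_B = 20 + 15 = 35


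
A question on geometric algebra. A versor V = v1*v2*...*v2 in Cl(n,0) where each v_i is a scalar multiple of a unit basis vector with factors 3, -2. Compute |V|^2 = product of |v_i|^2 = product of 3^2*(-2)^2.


Each vector v_i has |v_i|^2 = s_i^2
Squared scales: 3^2 = 9, (-2)^2 = 4
|V|^2 = 9 * 4
= 36


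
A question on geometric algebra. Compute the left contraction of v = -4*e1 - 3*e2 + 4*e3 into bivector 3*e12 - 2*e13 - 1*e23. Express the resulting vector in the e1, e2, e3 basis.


Left contraction v _| B = <vB>_1 (grade-1 part of the geometric product vB).
Using e1_|e12 = e2, e2_|e12 = -e1, e1_|e13 = e3, e3_|e13 = -e1, e2_|e23 = e3, e3_|e23 = -e2:
e1 coeff: -v2*b12 - v3*b13 = -(-3)*(3) - (4)*(-2) = 17
e2 coeff: v1*b12 - v3*b23 = (-4)*(3) - (4)*(-1) = -8
e3 coeff: v1*b13 + v2*b23 = (-4)*(-2) + (-3)*(-1) = 11
v _| B = 17*e1 - 8*e2 + 11*e3


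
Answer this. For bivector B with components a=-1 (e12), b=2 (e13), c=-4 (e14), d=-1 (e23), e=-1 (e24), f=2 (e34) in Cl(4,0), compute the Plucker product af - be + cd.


Plucker relation: af - be + cd
a*f = (-1)*2 = -2
b*e = 2*(-1) = -2
c*d = (-4)*(-1) = 4
af - be + cd = -2 - (-2) + 4
= 4


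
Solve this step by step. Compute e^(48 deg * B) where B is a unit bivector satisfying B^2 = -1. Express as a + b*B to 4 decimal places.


For a unit bivector B with B^2 = -1, the exponential series gives
e^(theta*B) = cos(theta) + sin(theta)*B (the GA analogue of Euler's formula).
theta = 48 degrees = 0.837758 rad
cos(48 deg) = 0.6691
sin(48 deg) = 0.7431
exp(theta*B) = 0.6691 + 0.7431*B


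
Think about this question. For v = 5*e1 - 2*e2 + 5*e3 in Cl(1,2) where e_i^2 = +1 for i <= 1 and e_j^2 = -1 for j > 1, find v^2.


v^2 = sum of c_i^2 * e_i^2
Positive signature terms (e_i^2 = +1): 5^2 = 25
Negative signature terms (e_j^2 = -1): (-2)^2 + 5^2 = 29
v^2 = 25 - 29 = -4


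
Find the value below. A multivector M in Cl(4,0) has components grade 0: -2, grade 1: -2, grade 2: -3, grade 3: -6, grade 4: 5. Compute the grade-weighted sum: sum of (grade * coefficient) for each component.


Grade-weighted sum = sum of grade_k * coefficient_k
0*(-2) = 0
1*(-2) = -2
2*(-3) = -6
3*(-6) = -18
4*5 = 20
Total = 0 + (-2) + (-6) + (-18) + 20 = -6


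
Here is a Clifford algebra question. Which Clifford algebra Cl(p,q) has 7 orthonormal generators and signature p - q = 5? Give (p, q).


We need p + q = 7 and p - q = 5.
Adding: 2p = 7 + 5 = 12, so p = 6.
Then q = 7 - 6 = 1.
(p, q) = (6, 1)


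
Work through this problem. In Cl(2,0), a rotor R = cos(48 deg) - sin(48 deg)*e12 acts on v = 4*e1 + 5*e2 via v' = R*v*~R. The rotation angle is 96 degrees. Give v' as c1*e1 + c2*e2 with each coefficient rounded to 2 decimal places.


Rotor R = cos(48deg) - sin(48deg)*e12
Rotation angle theta = 2 * 48 = 96 degrees
v' = R*v*~R rotates v by theta.
cos(96deg) = -0.1045, sin(96deg) = 0.9945
v'_1 = 4*cos(96deg) - 5*sin(96deg)
= 4*(-0.1045) - 5*0.9945
= -5.39
v'_2 = 4*sin(96deg) + 5*cos(96deg)
= 4*0.9945 + 5*(-0.1045)
= 3.46
v' = -5.39*e1 + 3.46*e2


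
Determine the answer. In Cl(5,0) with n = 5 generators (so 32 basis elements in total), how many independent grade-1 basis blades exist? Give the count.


Number of grade-k basis blades in Cl(p,q) with n = p + q is C(n, k).
n = 5 + 0 = 5
C(5, 1) = 5! / (1! * 4!)
= 120 / (1 * 24)
= 5


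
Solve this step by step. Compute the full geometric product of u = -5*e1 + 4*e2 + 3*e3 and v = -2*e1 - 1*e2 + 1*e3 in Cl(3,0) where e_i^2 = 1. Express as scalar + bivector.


In Cl(3,0): e_i^2 = 1, e_ie_j = -e_je_i for i != j.
Scalar part = u . v = (-5)*(-2) + 4*(-1) + 3*1
= 10 + (-4) + 3 = 9
e12 coeff = (-5)*(-1) - 4*(-2) = 5 - (-8) = 13
e13 coeff = (-5)*1 - 3*(-2) = -5 - (-6) = 1
e23 coeff = 4*1 - 3*(-1) = 4 - (-3) = 7
uv = 9 + 13*e12 + 1*e13 + 7*e23


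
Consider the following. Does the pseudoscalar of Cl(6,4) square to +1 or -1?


The pseudoscalar I = e1...e_n (product of all n generators) of Cl(p,q) satisfies I^2 = (-1)^(q + n(n-1)/2).
p = 6, q = 4, n = p + q = 10
n(n-1)/2 = 10 * 9 / 2 = 45
Exponent = q + n(n-1)/2 = 4 + 45 = 49
I^2 = (-1)^49 = -1


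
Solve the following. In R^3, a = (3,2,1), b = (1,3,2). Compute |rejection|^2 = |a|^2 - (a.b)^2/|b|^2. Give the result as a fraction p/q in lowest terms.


|a|^2 = 3^2 + 2^2 + 1^2 = 14
|b|^2 = 1^2 + 3^2 + 2^2 = 14
a . b = 3*1 + 2*3 + 1*2 = 11
(a.b)^2 = 11^2 = 121
|rej|^2 = 14 - 121/14
= (196 - 121)/14
= 75/14
In lowest terms: 75/14


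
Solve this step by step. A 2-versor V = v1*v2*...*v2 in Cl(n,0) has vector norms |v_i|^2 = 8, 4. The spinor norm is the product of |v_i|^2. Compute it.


Spinor norm N(V) = |v1|^2 * |v2|^2 * ... * |v2|^2
= 8 * 4
Running product: 8, 32
N(V) = 32


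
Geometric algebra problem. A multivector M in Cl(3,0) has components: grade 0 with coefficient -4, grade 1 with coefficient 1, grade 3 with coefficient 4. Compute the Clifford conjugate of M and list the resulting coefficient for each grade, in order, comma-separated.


Clifford conjugate sign for grade k: (-1)^(k(k+1)/2)
Grade 0: (-1)^(0*1/2) = (-1)^0 = 1, coeff -4 -> -4
Grade 1: (-1)^(1*2/2) = (-1)^1 = -1, coeff 1 -> -1
Grade 3: (-1)^(3*4/2) = (-1)^6 = 1, coeff 4 -> 4
Conjugated coefficients: -4, -1, 4


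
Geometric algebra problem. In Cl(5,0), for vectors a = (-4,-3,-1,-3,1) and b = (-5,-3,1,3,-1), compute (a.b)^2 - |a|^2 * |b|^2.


a . b = (-4)*(-5) + (-3)*(-3) + (-1)*1 + (-3)*3 + 1*(-1)
= 20 + 9 + (-1) + (-9) + (-1) = 18
|a|^2 = (-4)^2 + (-3)^2 + (-1)^2 + (-3)^2 + 1^2 = 36
|b|^2 = (-5)^2 + (-3)^2 + 1^2 + 3^2 + (-1)^2 = 45
(a.b)^2 = 18^2 = 324
|a|^2 * |b|^2 = 36 * 45 = 1620
Result = 324 - 1620 = -1296


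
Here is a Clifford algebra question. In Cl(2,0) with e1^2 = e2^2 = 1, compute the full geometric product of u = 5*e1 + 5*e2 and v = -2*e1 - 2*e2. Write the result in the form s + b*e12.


Expand: (5*e1 + 5*e2)(-2*e1 - 2*e2)
= 5*(-2)*e1e1 + 5*(-2)*e1e2 + 5*(-2)*e2e1 + 5*(-2)*e2e2
Using e1^2 = e2^2 = 1, e2e1 = -e1e2:
Scalar part s = 5*(-2) + 5*(-2) = -10 + (-10) = -20
Bivector part b = 5*(-2) - 5*(-2) = -10 - (-10) = 0
uv = -20 + 0*e12


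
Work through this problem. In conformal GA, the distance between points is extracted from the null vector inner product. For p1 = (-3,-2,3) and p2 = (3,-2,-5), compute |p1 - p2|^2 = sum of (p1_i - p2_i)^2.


p1 - p2 = (-6, 0, 8)
|p1 - p2|^2 = (-6)^2 + 0^2 + 8^2
= 36 + 0 + 64
= 100


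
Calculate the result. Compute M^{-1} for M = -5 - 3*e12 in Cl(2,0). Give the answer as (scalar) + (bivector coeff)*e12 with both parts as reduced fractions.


M = -5 - 3*e12, where e12^2 = -1.
Since M commutes with its reverse ~M = a - b*e12, M * ~M = a^2 - b^2*e12^2 = a^2 + b^2.
So M^{-1} = ~M / (a^2 + b^2) = (a - b*e12)/(a^2 + b^2).
a^2 + b^2 = 25 + 9 = 34
Scalar part = -5/34 = -5/34
Bivector coeff = 3/34 = 3/34
M^{-1} = -5/34 + 3/34*e12


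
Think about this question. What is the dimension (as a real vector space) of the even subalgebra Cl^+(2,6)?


Even subalgebra dimension = 2^(n-1)
n = 2 + 6 = 8
2^(8 - 1) = 2^7 = 128
Verification: sum of C(8,k) for even k = 1 + 28 + 70 + 28 + 1 = 128
Result = 128


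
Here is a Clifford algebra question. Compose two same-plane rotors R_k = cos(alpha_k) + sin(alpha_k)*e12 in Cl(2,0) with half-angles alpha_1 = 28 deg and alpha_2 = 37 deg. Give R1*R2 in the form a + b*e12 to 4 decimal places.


Same-plane rotors commute and their half-angles add:
R1*R2 = cos(a1 + a2) + sin(a1 + a2)*e12.
a1 + a2 = 28 + 37 = 65 deg
cos(65 deg) = 0.4226
sin(65 deg) = 0.9063
R1*R2 = 0.4226 + 0.9063*e12


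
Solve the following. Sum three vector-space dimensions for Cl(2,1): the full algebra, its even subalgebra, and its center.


n = 2 + 1 = 3
Total dim = 2^3 = 8
Even subalgebra dim = 2^2 = 4
n is odd, so center dim = 2
Sum = 8 + 4 + 2 = 14


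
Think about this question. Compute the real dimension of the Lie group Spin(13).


Spin(n) double-covers SO(n); both have Lie algebra so(n) of dimension n(n-1)/2.
n = 13
n(n-1) = 13 * 12 = 156
dim Spin(13) = 156/2 = 78


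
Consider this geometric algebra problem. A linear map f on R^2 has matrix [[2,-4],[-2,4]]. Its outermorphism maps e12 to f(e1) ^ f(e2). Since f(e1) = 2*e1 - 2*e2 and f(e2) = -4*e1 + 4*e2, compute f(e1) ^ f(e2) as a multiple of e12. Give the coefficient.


The outermorphism of a linear map f sends e1^e2 to f(e1)^f(e2).
f(e1) = 2*e1 - 2*e2
f(e2) = -4*e1 + 4*e2
f(e1) ^ f(e2) = (2*e1 - 2*e2) ^ (-4*e1 + 4*e2)
= 2*4*e12 + (-2)*(-4)*e21
= (8 - 8)*e12
= 0*e12
Coefficient = 0


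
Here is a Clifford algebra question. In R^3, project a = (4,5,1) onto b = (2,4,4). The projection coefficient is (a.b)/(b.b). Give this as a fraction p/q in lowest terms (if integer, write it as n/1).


Projection coefficient = (a . b) / (b . b)
a . b = 4*2 + 5*4 + 1*4
= 8 + 20 + 4 = 32
b . b = 2^2 + 4^2 + 4^2
= 4 + 16 + 16 = 36
Coefficient = 32/36
In lowest terms: 8/9


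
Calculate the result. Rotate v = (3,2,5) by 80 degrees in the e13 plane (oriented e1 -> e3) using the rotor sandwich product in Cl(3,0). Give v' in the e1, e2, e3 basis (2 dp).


Rotor R = cos(40deg) - sin(40deg)*e13
Rotation angle theta = 2 * 40 = 80 degrees in the e13 plane (e1 -> e3).
The component perpendicular to the plane (e2) is invariant: v'_2 = v2 = 2.00
cos(80deg) = 0.1736, sin(80deg) = 0.9848
v'_1 = v1*cos(theta) - v3*sin(theta) = 3*0.1736 - 5*0.9848 = -4.40
v'_3 = v1*sin(theta) + v3*cos(theta) = 3*0.9848 + 5*0.1736 = 3.82
v' = -4.40*e1 + 2.00*e2 + 3.82*e3


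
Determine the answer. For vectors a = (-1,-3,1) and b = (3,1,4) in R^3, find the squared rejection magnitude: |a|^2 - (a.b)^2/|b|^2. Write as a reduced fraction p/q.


|a|^2 = (-1)^2 + (-3)^2 + 1^2 = 11
|b|^2 = 3^2 + 1^2 + 4^2 = 26
a . b = (-1)*3 + (-3)*1 + 1*4 = -2
(a.b)^2 = (-2)^2 = 4
|rej|^2 = 11 - 4/26
= (286 - 4)/26
= 282/26
In lowest terms: 141/13


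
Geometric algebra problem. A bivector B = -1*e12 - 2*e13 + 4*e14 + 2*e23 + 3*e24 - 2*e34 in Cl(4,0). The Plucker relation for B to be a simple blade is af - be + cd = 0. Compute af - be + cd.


Plucker relation: af - be + cd
a*f = (-1)*(-2) = 2
b*e = (-2)*3 = -6
c*d = 4*2 = 8
af - be + cd = 2 - (-6) + 8
= 16


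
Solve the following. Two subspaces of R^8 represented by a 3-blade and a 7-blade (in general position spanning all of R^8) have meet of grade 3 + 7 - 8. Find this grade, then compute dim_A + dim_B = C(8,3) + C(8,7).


Meet grade = grade(A) + grade(B) - n
= 3 + 7 - 8 = 2
C(8,3) = 56
C(8,7) = 8
dim_A + dim_B = 56 + 8 = 64


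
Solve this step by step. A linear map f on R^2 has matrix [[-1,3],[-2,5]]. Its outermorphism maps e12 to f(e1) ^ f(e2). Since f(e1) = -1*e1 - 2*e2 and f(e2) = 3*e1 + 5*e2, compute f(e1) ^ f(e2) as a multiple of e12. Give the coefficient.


The outermorphism of a linear map f sends e1^e2 to f(e1)^f(e2).
f(e1) = -1*e1 - 2*e2
f(e2) = 3*e1 + 5*e2
f(e1) ^ f(e2) = (-1*e1 - 2*e2) ^ (3*e1 + 5*e2)
= (-1)*5*e12 + (-2)*3*e21
= (-5 - (-6))*e12
= 1*e12
Coefficient = 1


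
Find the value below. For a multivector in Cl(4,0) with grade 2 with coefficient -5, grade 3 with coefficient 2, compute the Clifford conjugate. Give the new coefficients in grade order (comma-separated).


Clifford conjugate sign for grade k: (-1)^(k(k+1)/2)
Grade 2: (-1)^(2*3/2) = (-1)^3 = -1, coeff -5 -> 5
Grade 3: (-1)^(3*4/2) = (-1)^6 = 1, coeff 2 -> 2
Conjugated coefficients: 5, 2


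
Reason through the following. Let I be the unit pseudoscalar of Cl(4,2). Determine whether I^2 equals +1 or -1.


The pseudoscalar I = e1...e_n (product of all n generators) of Cl(p,q) satisfies I^2 = (-1)^(q + n(n-1)/2).
p = 4, q = 2, n = p + q = 6
n(n-1)/2 = 6 * 5 / 2 = 15
Exponent = q + n(n-1)/2 = 2 + 15 = 17
I^2 = (-1)^17 = -1


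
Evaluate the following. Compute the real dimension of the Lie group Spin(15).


Spin(n) double-covers SO(n); both have Lie algebra so(n) of dimension n(n-1)/2.
n = 15
n(n-1) = 15 * 14 = 210
dim Spin(15) = 210/2 = 105


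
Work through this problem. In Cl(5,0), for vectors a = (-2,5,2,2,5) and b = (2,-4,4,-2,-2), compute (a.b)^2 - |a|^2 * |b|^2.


a . b = (-2)*2 + 5*(-4) + 2*4 + 2*(-2) + 5*(-2)
= -4 + (-20) + 8 + (-4) + (-10) = -30
|a|^2 = (-2)^2 + 5^2 + 2^2 + 2^2 + 5^2 = 62
|b|^2 = 2^2 + (-4)^2 + 4^2 + (-2)^2 + (-2)^2 = 44
(a.b)^2 = (-30)^2 = 900
|a|^2 * |b|^2 = 62 * 44 = 2728
Result = 900 - 2728 = -1828


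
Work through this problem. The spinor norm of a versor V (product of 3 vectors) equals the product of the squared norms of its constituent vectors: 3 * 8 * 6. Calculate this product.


Spinor norm N(V) = |v1|^2 * |v2|^2 * ... * |v3|^2
= 3 * 8 * 6
Running product: 3, 24, 144
N(V) = 144


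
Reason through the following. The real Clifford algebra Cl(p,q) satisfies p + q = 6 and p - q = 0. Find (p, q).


We need p + q = 6 and p - q = 0.
Adding: 2p = 6 + 0 = 6, so p = 3.
Then q = 6 - 3 = 3.
(p, q) = (3, 3)


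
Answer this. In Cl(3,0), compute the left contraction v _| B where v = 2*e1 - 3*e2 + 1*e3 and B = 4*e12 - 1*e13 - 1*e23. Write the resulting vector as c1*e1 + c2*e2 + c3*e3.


Left contraction v _| B = <vB>_1 (grade-1 part of the geometric product vB).
Using e1_|e12 = e2, e2_|e12 = -e1, e1_|e13 = e3, e3_|e13 = -e1, e2_|e23 = e3, e3_|e23 = -e2:
e1 coeff: -v2*b12 - v3*b13 = -(-3)*(4) - (1)*(-1) = 13
e2 coeff: v1*b12 - v3*b23 = (2)*(4) - (1)*(-1) = 9
e3 coeff: v1*b13 + v2*b23 = (2)*(-1) + (-3)*(-1) = 1
v _| B = 13*e1 + 9*e2 + 1*e3


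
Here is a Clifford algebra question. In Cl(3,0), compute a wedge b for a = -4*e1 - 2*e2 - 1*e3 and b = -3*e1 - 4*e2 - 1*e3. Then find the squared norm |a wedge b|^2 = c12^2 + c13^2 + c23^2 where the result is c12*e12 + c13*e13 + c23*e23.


a wedge b = (a1*b2 - a2*b1)*e12 + (a1*b3 - a3*b1)*e13 + (a2*b3 - a3*b2)*e23
e12 coeff: (-4)*(-4) - (-2)*(-3) = 16 - 6 = 10
e13 coeff: (-4)*(-1) - (-1)*(-3) = 4 - 3 = 1
e23 coeff: (-2)*(-1) - (-1)*(-4) = 2 - 4 = -2
|a wedge b|^2 = 10^2 + 1^2 + (-2)^2
= 100 + 1 + 4
= 105


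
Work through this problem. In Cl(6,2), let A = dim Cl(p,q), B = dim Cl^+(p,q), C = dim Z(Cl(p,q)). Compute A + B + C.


n = 6 + 2 = 8
Total dim = 2^8 = 256
Even subalgebra dim = 2^7 = 128
n is even, so center dim = 1
Sum = 256 + 128 + 1 = 385


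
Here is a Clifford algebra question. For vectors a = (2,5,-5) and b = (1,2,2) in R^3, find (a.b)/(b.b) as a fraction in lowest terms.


Projection coefficient = (a . b) / (b . b)
a . b = 2*1 + 5*2 + (-5)*2
= 2 + 10 + (-10) = 2
b . b = 1^2 + 2^2 + 2^2
= 1 + 4 + 4 = 9
Coefficient = 2/9
In lowest terms: 2/9


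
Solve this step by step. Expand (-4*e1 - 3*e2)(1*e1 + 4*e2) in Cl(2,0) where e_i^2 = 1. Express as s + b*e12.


Expand: (-4*e1 - 3*e2)(1*e1 + 4*e2)
= (-4)*1*e1e1 + (-4)*4*e1e2 + (-3)*1*e2e1 + (-3)*4*e2e2
Using e1^2 = e2^2 = 1, e2e1 = -e1e2:
Scalar part s = (-4)*1 + (-3)*4 = -4 + (-12) = -16
Bivector part b = (-4)*4 - (-3)*1 = -16 - (-3) = -13
uv = -16 - 13*e12


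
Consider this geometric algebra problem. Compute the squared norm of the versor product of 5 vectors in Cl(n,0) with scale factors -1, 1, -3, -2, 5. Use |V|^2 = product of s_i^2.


Each vector v_i has |v_i|^2 = s_i^2
Squared scales: (-1)^2 = 1, 1^2 = 1, (-3)^2 = 9, (-2)^2 = 4, 5^2 = 25
|V|^2 = 1 * 1 * 9 * 4 * 25
= 900
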